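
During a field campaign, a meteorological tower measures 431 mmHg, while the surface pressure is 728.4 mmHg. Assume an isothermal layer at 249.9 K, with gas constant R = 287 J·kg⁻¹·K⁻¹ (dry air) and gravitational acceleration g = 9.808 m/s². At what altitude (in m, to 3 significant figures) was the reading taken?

Scale height: H = RT/g = 287 × 249.9 / 9.808 = 7312.5 m.
Invert the barometric formula: z = H ln(P₀/P).
P₀/P = 728.4/431 = 1.6900; ln(1.6900) = 0.52473.
z = 7312.5 × 0.52473 = 3837.1 m.

z ≈ 3840 m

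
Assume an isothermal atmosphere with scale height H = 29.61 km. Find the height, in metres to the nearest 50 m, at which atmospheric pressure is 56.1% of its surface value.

Set P/P₀ = exp(−z/H) = 0.561, so z = −H ln(0.561).
−ln(0.561) = 0.57803; z = 29610 × 0.57803 = 17115 m.

z ≈ 17100 m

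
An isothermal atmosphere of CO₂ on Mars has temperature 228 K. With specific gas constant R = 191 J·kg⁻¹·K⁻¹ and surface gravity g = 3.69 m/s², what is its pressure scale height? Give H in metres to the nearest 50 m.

The scale height of an isothermal atmosphere is H = RT/g.
H = 191 × 228 / 3.69 = 43548/3.69 = 11802 m.

H ≈ 11800 m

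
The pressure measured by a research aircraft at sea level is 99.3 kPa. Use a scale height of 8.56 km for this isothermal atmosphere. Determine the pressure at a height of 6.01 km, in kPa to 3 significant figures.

Barometric formula: P = P₀ exp(−z/H).
z/H = 6010.0/8560.0 = 0.70210; exp(−0.70210) = 0.49554.
P = 99.3 × 0.49554 = 49.207 kPa.

P ≈ 49.2 kPa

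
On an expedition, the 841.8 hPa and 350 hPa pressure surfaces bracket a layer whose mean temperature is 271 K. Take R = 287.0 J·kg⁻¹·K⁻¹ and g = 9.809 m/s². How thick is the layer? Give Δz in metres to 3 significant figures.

Hypsometric equation: Δz = (R T̄/g) ln(P₁/P₂).
R T̄/g = 287.0 × 271 / 9.809 = 7929.1 m.
ln(841.8/350) = ln(2.4051) = 0.87759.
Δz = 7929.1 × 0.87759 = 6958.5 m.

Δz ≈ 6960 m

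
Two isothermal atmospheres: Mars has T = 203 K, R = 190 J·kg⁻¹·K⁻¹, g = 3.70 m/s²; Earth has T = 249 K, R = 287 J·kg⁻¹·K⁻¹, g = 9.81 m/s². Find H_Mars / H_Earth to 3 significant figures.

H_Mars/H_Earth ≈ 1.43

H = RT/g for each body.
H_Mars = 190 × 203 / 3.70 = 10424 m.
H_Earth = 287 × 249 / 9.81 = 7284.7 m.
H_Mars/H_Earth = 10424/7284.7 = 1.4309.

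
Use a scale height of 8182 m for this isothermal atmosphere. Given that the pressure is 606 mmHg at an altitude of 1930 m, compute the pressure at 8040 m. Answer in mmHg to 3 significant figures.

Between two levels, P₂ = P₁ exp(−Δz/H) with Δz = z₂ − z₁.
Δz = 8040.0 − 1930.0 = 6110.0 m; Δz/H = 6110.0/8182.0 = 0.74676.
P₂ = 606 × exp(−0.74676) = 606 × 0.47390 = 287.18 mmHg.

P ≈ 287 mmHg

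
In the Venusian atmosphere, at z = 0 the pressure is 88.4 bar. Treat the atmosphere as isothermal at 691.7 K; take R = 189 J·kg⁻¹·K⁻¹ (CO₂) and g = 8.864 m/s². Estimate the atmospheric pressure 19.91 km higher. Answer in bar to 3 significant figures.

Scale height: H = RT/g = 189 × 691.7 / 8.864 = 14749 m.
Barometric formula: P = P₀ exp(−z/H).
z/H = 19910/14749 = 1.3499; exp(−1.3499) = 0.25927.
P = 88.4 × 0.25927 = 22.919 bar.

P ≈ 22.9 bar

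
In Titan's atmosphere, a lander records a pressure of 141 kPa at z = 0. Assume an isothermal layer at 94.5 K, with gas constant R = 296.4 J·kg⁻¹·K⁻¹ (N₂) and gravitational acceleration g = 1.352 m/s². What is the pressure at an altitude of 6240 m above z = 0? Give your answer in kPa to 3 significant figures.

P ≈ 104 kPa

Scale height: H = RT/g = 296.4 × 94.5 / 1.352 = 20717 m.
Barometric formula: P = P₀ exp(−z/H).
z/H = 6240.0/20717 = 0.30120; exp(−0.30120) = 0.73993.
P = 141 × 0.73993 = 104.33 kPa.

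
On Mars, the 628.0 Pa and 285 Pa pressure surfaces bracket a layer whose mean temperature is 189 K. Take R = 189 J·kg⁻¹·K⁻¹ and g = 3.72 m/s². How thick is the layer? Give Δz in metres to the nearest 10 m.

Hypsometric equation: Δz = (R T̄/g) ln(P₁/P₂).
R T̄/g = 189 × 189 / 3.72 = 9602.4 m.
ln(628.0/285) = ln(2.2035) = 0.79005.
Δz = 9602.4 × 0.79005 = 7586.4 m.

Δz ≈ 7590 m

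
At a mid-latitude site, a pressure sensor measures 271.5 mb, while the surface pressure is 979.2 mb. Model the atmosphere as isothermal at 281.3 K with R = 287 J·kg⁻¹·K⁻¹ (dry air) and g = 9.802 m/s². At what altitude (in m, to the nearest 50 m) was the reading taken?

Scale height: H = RT/g = 287 × 281.3 / 9.802 = 8236.4 m.
Invert the barometric formula: z = H ln(P₀/P).
P₀/P = 979.2/271.5 = 3.6066; ln(3.6066) = 1.2828.
z = 8236.4 × 1.2828 = 10566 m.

z ≈ 10550 m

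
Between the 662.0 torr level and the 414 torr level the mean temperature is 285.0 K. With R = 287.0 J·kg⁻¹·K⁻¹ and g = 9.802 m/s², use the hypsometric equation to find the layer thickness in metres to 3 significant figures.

Hypsometric equation: Δz = (R T̄/g) ln(P₁/P₂).
R T̄/g = 287.0 × 285.0 / 9.802 = 8344.7 m.
ln(662.0/414) = ln(1.5990) = 0.46938.
Δz = 8344.7 × 0.46938 = 3916.8 m.

Δz ≈ 3920 m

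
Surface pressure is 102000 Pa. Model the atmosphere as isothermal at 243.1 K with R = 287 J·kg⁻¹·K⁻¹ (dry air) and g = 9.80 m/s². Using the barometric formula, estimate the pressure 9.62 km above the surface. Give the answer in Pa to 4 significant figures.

Scale height: H = RT/g = 287 × 243.1 / 9.80 = 7119.4 m.
Barometric formula: P = P₀ exp(−z/H).
z/H = 9620.0/7119.4 = 1.3512; exp(−1.3512) = 0.25893.
P = 102000 × 0.25893 = 26411 Pa.

P ≈ 26410 Pa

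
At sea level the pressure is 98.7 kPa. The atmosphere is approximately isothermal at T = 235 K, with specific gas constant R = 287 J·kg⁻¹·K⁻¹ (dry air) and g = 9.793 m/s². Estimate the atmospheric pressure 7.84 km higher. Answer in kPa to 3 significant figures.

Scale height: H = RT/g = 287 × 235 / 9.793 = 6887.1 m.
Barometric formula: P = P₀ exp(−z/H).
z/H = 7840.0/6887.1 = 1.1384; exp(−1.1384) = 0.32033.
P = 98.7 × 0.32033 = 31.617 kPa.

P ≈ 31.6 kPa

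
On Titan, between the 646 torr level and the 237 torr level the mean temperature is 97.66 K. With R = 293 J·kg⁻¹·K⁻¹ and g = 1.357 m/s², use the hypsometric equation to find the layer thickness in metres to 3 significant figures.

Δz ≈ 21100 m

Hypsometric equation: Δz = (R T̄/g) ln(P₁/P₂).
R T̄/g = 293 × 97.66 / 1.357 = 21086 m.
ln(646/237) = ln(2.7257) = 1.0027.
Δz = 21086 × 1.0027 = 21143 m.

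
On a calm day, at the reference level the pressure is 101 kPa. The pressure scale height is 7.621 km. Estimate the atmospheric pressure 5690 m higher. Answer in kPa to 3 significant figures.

P ≈ 47.9 kPa

Barometric formula: P = P₀ exp(−z/H).
z/H = 5690.0/7621.0 = 0.74662; exp(−0.74662) = 0.47397.
P = 101 × 0.47397 = 47.871 kPa.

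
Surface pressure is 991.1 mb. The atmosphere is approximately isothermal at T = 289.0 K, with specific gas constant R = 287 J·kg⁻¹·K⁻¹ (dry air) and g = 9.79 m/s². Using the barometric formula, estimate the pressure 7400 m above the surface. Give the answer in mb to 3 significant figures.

Scale height: H = RT/g = 287 × 289.0 / 9.79 = 8472.2 m.
Barometric formula: P = P₀ exp(−z/H).
z/H = 7400.0/8472.2 = 0.87344; exp(−0.87344) = 0.41751.
P = 991.1 × 0.41751 = 413.79 mb.

P ≈ 414 mb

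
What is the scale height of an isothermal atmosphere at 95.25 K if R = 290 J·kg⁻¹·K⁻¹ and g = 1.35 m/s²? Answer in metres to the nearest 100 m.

H ≈ 20500 m

The scale height of an isothermal atmosphere is H = RT/g.
H = 290 × 95.25 / 1.35 = 27622/1.35 = 20461 m.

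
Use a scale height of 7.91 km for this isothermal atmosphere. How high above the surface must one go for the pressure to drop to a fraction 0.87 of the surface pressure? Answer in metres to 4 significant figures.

z ≈ 1102 m

Set P/P₀ = exp(−z/H) = 0.87, so z = −H ln(0.87).
−ln(0.87) = 0.13926; z = 7910.0 × 0.13926 = 1101.5 m.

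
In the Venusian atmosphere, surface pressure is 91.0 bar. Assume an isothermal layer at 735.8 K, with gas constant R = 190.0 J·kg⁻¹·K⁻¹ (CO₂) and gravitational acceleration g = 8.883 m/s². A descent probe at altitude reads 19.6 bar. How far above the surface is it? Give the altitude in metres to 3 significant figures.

z ≈ 24200 m

Scale height: H = RT/g = 190.0 × 735.8 / 8.883 = 15738 m.
Invert the barometric formula: z = H ln(P₀/P).
P₀/P = 91.0/19.6 = 4.6429; ln(4.6429) = 1.5353.
z = 15738 × 1.5353 = 24163 m.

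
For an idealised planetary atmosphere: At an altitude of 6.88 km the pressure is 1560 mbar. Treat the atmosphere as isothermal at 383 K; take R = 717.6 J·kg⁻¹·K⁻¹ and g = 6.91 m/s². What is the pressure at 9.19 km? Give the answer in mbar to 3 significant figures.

P ≈ 1470 mbar

Scale height: H = RT/g = 717.6 × 383 / 6.91 = 39774 m.
Between two levels, P₂ = P₁ exp(−Δz/H) with Δz = z₂ − z₁.
Δz = 9190.0 − 6880.0 = 2310.0 m; Δz/H = 2310.0/39774 = 0.058078.
P₂ = 1560 × exp(−0.058078) = 1560 × 0.94358 = 1472.0 mbar.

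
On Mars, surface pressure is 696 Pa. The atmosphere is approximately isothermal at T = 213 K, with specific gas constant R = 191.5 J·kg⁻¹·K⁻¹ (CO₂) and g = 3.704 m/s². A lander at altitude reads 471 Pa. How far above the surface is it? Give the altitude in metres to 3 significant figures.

Scale height: H = RT/g = 191.5 × 213 / 3.704 = 11012 m.
Invert the barometric formula: z = H ln(P₀/P).
P₀/P = 696/471 = 1.4777; ln(1.4777) = 0.39049.
z = 11012 × 0.39049 = 4300.1 m.

z ≈ 4300 m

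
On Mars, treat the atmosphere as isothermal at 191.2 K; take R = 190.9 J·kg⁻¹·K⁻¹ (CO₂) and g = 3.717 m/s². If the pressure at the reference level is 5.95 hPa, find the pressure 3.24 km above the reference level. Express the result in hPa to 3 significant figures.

P ≈ 4.28 hPa

Scale height: H = RT/g = 190.9 × 191.2 / 3.717 = 9819.8 m.
Barometric formula: P = P₀ exp(−z/H).
z/H = 3240.0/9819.8 = 0.32995; exp(−0.32995) = 0.71896.
P = 5.95 × 0.71896 = 4.2778 hPa.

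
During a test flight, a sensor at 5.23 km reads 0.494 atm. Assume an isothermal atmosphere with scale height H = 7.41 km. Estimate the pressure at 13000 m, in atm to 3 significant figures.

P ≈ 0.173 atm

Between two levels, P₂ = P₁ exp(−Δz/H) with Δz = z₂ − z₁.
Δz = 13000 − 5230.0 = 7770.0 m; Δz/H = 7770.0/7410.0 = 1.0486.
P₂ = 0.494 × exp(−1.0486) = 0.494 × 0.35043 = 0.17311 atm.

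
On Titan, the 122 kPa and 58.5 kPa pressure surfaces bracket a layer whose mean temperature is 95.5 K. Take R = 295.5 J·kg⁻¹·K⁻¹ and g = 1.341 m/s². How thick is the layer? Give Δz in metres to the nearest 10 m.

Δz ≈ 15470 m

Hypsometric equation: Δz = (R T̄/g) ln(P₁/P₂).
R T̄/g = 295.5 × 95.5 / 1.341 = 21044 m.
ln(122/58.5) = ln(2.0855) = 0.73501.
Δz = 21044 × 0.73501 = 15468 m.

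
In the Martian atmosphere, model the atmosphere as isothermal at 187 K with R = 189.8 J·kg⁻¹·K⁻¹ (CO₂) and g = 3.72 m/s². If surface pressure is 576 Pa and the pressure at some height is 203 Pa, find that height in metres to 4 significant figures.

z ≈ 9950 m

Scale height: H = RT/g = 189.8 × 187 / 3.72 = 9541.0 m.
Invert the barometric formula: z = H ln(P₀/P).
P₀/P = 576/203 = 2.8374; ln(2.8374) = 1.0429.
z = 9541.0 × 1.0429 = 9950.3 m.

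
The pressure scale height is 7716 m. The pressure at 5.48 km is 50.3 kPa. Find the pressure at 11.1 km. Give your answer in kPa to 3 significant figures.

Between two levels, P₂ = P₁ exp(−Δz/H) with Δz = z₂ − z₁.
Δz = 11100 − 5480.0 = 5620.0 m; Δz/H = 5620.0/7716.0 = 0.72836.
P₂ = 50.3 × exp(−0.72836) = 50.3 × 0.48270 = 24.280 kPa.

P ≈ 24.3 kPa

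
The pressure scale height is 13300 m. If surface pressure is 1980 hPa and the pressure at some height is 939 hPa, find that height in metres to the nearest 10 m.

Invert the barometric formula: z = H ln(P₀/P).
P₀/P = 1980/939 = 2.1086; ln(2.1086) = 0.74602.
z = 13300 × 0.74602 = 9922.1 m.

z ≈ 9920 m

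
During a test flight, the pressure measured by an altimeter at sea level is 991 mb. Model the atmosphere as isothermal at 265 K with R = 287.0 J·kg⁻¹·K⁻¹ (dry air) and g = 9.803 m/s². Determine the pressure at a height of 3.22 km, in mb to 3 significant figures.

P ≈ 654 mb

Scale height: H = RT/g = 287.0 × 265 / 9.803 = 7758.3 m.
Barometric formula: P = P₀ exp(−z/H).
z/H = 3220.0/7758.3 = 0.41504; exp(−0.41504) = 0.66031.
P = 991 × 0.66031 = 654.37 mb.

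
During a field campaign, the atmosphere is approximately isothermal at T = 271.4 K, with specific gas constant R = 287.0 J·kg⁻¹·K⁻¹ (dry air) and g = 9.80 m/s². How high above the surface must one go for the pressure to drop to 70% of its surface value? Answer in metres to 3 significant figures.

Scale height: H = RT/g = 287.0 × 271.4 / 9.80 = 7948.1 m.
Set P/P₀ = exp(−z/H) = 0.7, so z = −H ln(0.7).
−ln(0.7) = 0.35667; z = 7948.1 × 0.35667 = 2834.8 m.

z ≈ 2830 m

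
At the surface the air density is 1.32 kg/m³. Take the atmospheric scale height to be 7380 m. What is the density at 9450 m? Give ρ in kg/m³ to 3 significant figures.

In an isothermal atmosphere, density decays like pressure: ρ = ρ₀ exp(−z/H).
z/H = 9450.0/7380.0 = 1.2805; exp(−1.2805) = 0.27790.
ρ = 1.32 × 0.27790 = 0.36683 kg/m³.

ρ ≈ 0.367 kg/m³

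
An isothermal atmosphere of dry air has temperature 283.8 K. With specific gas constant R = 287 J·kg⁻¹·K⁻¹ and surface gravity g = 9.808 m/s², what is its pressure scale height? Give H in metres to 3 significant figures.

The scale height of an isothermal atmosphere is H = RT/g.
H = 287 × 283.8 / 9.808 = 81451/9.808 = 8304.5 m.

H ≈ 8300 m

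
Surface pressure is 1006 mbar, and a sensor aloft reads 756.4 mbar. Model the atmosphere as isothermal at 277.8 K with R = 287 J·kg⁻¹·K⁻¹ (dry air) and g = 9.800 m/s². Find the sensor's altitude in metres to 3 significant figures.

Scale height: H = RT/g = 287 × 277.8 / 9.800 = 8135.6 m.
Invert the barometric formula: z = H ln(P₀/P).
P₀/P = 1006/756.4 = 1.3300; ln(1.3300) = 0.28518.
z = 8135.6 × 0.28518 = 2320.1 m.

z ≈ 2320 m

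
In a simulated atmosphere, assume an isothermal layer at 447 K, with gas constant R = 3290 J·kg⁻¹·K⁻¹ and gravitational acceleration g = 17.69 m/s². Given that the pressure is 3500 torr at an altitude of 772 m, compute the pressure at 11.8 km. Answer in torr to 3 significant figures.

P ≈ 3070 torr

Scale height: H = RT/g = 3290 × 447 / 17.69 = 83133 m.
Between two levels, P₂ = P₁ exp(−Δz/H) with Δz = z₂ − z₁.
Δz = 11800 − 772.00 = 11028 m; Δz/H = 11028/83133 = 0.13265.
P₂ = 3500 × exp(−0.13265) = 3500 × 0.87577 = 3065.2 torr.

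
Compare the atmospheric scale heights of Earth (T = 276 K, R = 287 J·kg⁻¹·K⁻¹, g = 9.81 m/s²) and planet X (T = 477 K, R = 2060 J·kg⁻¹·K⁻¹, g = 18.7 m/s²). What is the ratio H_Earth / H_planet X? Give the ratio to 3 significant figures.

H_Earth/H_planet X ≈ 0.154

H = RT/g for each body.
H_Earth = 287 × 276 / 9.81 = 8074.6 m.
H_planet X = 2060 × 477 / 18.7 = 52547 m.
H_Earth/H_planet X = 8074.6/52547 = 0.15366.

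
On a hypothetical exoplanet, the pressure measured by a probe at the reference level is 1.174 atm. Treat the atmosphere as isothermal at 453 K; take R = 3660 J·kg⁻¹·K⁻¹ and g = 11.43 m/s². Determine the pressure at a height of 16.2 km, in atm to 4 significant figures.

P ≈ 1.050 atm

Scale height: H = RT/g = 3660 × 453 / 11.43 = 145060 m.
Barometric formula: P = P₀ exp(−z/H).
z/H = 16200/145060 = 0.11168; exp(−0.11168) = 0.89433.
P = 1.174 × 0.89433 = 1.0499 atm.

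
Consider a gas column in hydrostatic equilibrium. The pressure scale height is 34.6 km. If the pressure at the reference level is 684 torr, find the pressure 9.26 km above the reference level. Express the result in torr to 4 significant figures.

Barometric formula: P = P₀ exp(−z/H).
z/H = 9260.0/34600 = 0.26763; exp(−0.26763) = 0.76519.
P = 684 × 0.76519 = 523.39 torr.

P ≈ 523.4 torr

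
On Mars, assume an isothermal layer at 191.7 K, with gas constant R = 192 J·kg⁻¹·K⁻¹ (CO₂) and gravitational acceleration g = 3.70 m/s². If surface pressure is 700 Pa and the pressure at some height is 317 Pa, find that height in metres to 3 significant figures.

z ≈ 7880 m

Scale height: H = RT/g = 192 × 191.7 / 3.70 = 9947.7 m.
Invert the barometric formula: z = H ln(P₀/P).
P₀/P = 700/317 = 2.2082; ln(2.2082) = 0.79218.
z = 9947.7 × 0.79218 = 7880.4 m.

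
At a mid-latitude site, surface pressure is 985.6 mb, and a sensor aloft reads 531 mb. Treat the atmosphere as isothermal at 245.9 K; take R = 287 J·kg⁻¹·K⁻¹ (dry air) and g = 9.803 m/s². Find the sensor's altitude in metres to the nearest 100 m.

z ≈ 4500 m

Scale height: H = RT/g = 287 × 245.9 / 9.803 = 7199.2 m.
Invert the barometric formula: z = H ln(P₀/P).
P₀/P = 985.6/531 = 1.8561; ln(1.8561) = 0.61848.
z = 7199.2 × 0.61848 = 4452.6 m.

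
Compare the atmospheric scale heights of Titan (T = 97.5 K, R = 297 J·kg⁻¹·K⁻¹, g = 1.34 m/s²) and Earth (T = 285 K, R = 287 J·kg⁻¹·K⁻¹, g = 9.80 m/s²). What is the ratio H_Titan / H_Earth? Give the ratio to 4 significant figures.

H = RT/g for each body.
H_Titan = 297 × 97.5 / 1.34 = 21610 m.
H_Earth = 287 × 285 / 9.80 = 8346.4 m.
H_Titan/H_Earth = 21610/8346.4 = 2.5891.

H_Titan/H_Earth ≈ 2.589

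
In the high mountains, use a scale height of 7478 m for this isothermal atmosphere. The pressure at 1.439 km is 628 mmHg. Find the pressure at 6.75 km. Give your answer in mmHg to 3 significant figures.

P ≈ 309 mmHg

Between two levels, P₂ = P₁ exp(−Δz/H) with Δz = z₂ − z₁.
Δz = 6750.0 − 1439.0 = 5311.0 m; Δz/H = 5311.0/7478.0 = 0.71022.
P₂ = 628 × exp(−0.71022) = 628 × 0.49154 = 308.69 mmHg.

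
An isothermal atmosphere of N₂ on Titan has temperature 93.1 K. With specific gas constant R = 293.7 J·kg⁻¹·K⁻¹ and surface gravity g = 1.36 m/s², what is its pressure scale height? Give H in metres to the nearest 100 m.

H ≈ 20100 m

The scale height of an isothermal atmosphere is H = RT/g.
H = 293.7 × 93.1 / 1.36 = 27343/1.36 = 20105 m.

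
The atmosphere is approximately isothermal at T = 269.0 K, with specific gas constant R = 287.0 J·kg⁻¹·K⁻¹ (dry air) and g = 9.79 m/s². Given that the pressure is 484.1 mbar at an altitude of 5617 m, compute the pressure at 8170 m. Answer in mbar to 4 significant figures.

P ≈ 350.2 mbar

Scale height: H = RT/g = 287.0 × 269.0 / 9.79 = 7885.9 m.
Between two levels, P₂ = P₁ exp(−Δz/H) with Δz = z₂ − z₁.
Δz = 8170.0 − 5617.0 = 2553.0 m; Δz/H = 2553.0/7885.9 = 0.32374.
P₂ = 484.1 × exp(−0.32374) = 484.1 × 0.72344 = 350.22 mbar.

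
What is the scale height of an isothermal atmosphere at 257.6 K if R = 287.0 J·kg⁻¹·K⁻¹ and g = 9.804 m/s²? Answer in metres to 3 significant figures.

H ≈ 7540 m

The scale height of an isothermal atmosphere is H = RT/g.
H = 287.0 × 257.6 / 9.804 = 73931/9.804 = 7540.9 m.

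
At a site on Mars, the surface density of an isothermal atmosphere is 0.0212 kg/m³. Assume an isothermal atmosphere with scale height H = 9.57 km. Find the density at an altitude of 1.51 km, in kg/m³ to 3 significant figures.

In an isothermal atmosphere, density decays like pressure: ρ = ρ₀ exp(−z/H).
z/H = 1510.0/9570.0 = 0.15778; exp(−0.15778) = 0.85404.
ρ = 0.0212 × 0.85404 = 0.018106 kg/m³.

ρ ≈ 0.0181 kg/m³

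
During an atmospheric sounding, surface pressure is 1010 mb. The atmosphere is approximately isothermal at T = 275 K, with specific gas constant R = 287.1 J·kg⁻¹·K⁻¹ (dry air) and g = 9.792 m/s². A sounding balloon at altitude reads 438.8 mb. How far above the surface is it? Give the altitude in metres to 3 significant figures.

Scale height: H = RT/g = 287.1 × 275 / 9.792 = 8063.0 m.
Invert the barometric formula: z = H ln(P₀/P).
P₀/P = 1010/438.8 = 2.3017; ln(2.3017) = 0.83365.
z = 8063.0 × 0.83365 = 6721.7 m.

z ≈ 6720 m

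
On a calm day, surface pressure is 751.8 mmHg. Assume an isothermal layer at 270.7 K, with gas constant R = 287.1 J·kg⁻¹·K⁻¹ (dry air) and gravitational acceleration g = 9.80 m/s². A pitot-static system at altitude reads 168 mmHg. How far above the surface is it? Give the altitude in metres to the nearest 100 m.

Scale height: H = RT/g = 287.1 × 270.7 / 9.80 = 7930.4 m.
Invert the barometric formula: z = H ln(P₀/P).
P₀/P = 751.8/168 = 4.4750; ln(4.4750) = 1.4985.
z = 7930.4 × 1.4985 = 11884 m.

z ≈ 11900 m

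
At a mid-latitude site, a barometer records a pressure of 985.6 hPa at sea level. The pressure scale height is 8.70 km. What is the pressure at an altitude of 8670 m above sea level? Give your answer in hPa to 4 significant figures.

Barometric formula: P = P₀ exp(−z/H).
z/H = 8670.0/8700.0 = 0.99655; exp(−0.99655) = 0.36915.
P = 985.6 × 0.36915 = 363.83 hPa.

P ≈ 363.8 hPa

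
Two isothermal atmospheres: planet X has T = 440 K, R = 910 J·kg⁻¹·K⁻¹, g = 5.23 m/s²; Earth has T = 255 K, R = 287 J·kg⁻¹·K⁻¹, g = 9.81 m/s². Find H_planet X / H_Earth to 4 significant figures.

H_planet X/H_Earth ≈ 10.26

H = RT/g for each body.
H_planet X = 910 × 440 / 5.23 = 76558 m.
H_Earth = 287 × 255 / 9.81 = 7460.2 m.
H_planet X/H_Earth = 76558/7460.2 = 10.262.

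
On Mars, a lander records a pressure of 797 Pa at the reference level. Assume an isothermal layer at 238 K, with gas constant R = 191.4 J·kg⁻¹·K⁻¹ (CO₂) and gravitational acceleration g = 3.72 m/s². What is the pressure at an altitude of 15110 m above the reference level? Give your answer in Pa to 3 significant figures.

P ≈ 232 Pa

Scale height: H = RT/g = 191.4 × 238 / 3.72 = 12245 m.
Barometric formula: P = P₀ exp(−z/H).
z/H = 15110/12245 = 1.2340; exp(−1.2340) = 0.29113.
P = 797 × 0.29113 = 232.03 Pa.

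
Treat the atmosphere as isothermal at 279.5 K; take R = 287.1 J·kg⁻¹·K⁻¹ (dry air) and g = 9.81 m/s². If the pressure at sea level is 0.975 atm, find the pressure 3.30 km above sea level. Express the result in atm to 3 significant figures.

P ≈ 0.651 atm

Scale height: H = RT/g = 287.1 × 279.5 / 9.81 = 8179.9 m.
Barometric formula: P = P₀ exp(−z/H).
z/H = 3300.0/8179.9 = 0.40343; exp(−0.40343) = 0.66802.
P = 0.975 × 0.66802 = 0.65132 atm.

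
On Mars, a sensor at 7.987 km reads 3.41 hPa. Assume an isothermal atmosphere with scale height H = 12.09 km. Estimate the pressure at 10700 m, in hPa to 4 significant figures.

Between two levels, P₂ = P₁ exp(−Δz/H) with Δz = z₂ − z₁.
Δz = 10700 − 7987.0 = 2713.0 m; Δz/H = 2713.0/12090 = 0.22440.
P₂ = 3.41 × exp(−0.22440) = 3.41 × 0.79900 = 2.7246 hPa.

P ≈ 2.725 hPa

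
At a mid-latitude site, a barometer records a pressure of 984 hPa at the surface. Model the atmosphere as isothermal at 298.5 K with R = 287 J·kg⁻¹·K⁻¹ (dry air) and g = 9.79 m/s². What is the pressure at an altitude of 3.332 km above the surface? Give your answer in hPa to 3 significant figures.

Scale height: H = RT/g = 287 × 298.5 / 9.79 = 8750.7 m.
Barometric formula: P = P₀ exp(−z/H).
z/H = 3332.0/8750.7 = 0.38077; exp(−0.38077) = 0.68334.
P = 984 × 0.68334 = 672.41 hPa.

P ≈ 672 hPa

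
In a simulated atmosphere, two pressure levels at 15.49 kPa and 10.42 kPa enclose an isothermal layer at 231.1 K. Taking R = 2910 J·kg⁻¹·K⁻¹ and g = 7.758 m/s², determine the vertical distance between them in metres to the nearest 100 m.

Hypsometric equation: Δz = (R T̄/g) ln(P₁/P₂).
R T̄/g = 2910 × 231.1 / 7.758 = 86685 m.
ln(15.49/10.42) = ln(1.4866) = 0.39649.
Δz = 86685 × 0.39649 = 34370 m.

Δz ≈ 34400 m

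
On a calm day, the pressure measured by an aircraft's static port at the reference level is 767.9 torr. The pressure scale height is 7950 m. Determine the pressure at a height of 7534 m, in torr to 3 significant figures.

Barometric formula: P = P₀ exp(−z/H).
z/H = 7534.0/7950.0 = 0.94767; exp(−0.94767) = 0.38764.
P = 767.9 × 0.38764 = 297.67 torr.

P ≈ 298 torr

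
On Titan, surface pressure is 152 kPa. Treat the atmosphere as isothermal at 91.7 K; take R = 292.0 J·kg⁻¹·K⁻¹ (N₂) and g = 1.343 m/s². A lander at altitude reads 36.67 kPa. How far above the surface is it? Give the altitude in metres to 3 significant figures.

Scale height: H = RT/g = 292.0 × 91.7 / 1.343 = 19938 m.
Invert the barometric formula: z = H ln(P₀/P).
P₀/P = 152/36.67 = 4.1451; ln(4.1451) = 1.4219.
z = 19938 × 1.4219 = 28350 m.

z ≈ 28300 m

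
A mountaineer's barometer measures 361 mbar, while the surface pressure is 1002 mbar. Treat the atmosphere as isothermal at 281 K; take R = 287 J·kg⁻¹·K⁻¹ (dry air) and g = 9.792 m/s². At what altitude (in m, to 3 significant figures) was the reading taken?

z ≈ 8410 m

Scale height: H = RT/g = 287 × 281 / 9.792 = 8236.0 m.
Invert the barometric formula: z = H ln(P₀/P).
P₀/P = 1002/361 = 2.7756; ln(2.7756) = 1.0209.
z = 8236.0 × 1.0209 = 8408.1 m.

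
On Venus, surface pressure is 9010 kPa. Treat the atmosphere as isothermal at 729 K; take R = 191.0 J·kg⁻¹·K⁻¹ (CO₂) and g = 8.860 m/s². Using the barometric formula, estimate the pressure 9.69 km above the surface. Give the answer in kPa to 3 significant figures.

Scale height: H = RT/g = 191.0 × 729 / 8.860 = 15715 m.
Barometric formula: P = P₀ exp(−z/H).
z/H = 9690.0/15715 = 0.61661; exp(−0.61661) = 0.53977.
P = 9010 × 0.53977 = 4863.3 kPa.

P ≈ 4860 kPa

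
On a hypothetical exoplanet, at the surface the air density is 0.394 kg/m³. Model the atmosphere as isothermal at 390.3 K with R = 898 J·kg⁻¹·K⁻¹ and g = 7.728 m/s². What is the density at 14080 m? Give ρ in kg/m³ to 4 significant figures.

ρ ≈ 0.2888 kg/m³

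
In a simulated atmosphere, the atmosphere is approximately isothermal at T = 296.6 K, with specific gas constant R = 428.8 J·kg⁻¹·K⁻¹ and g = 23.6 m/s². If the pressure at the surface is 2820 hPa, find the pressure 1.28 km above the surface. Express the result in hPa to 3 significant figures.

Scale height: H = RT/g = 428.8 × 296.6 / 23.6 = 5389.1 m.
Barometric formula: P = P₀ exp(−z/H).
z/H = 1280.0/5389.1 = 0.23752; exp(−0.23752) = 0.78858.
P = 2820 × 0.78858 = 2223.8 hPa.

P ≈ 2220 hPa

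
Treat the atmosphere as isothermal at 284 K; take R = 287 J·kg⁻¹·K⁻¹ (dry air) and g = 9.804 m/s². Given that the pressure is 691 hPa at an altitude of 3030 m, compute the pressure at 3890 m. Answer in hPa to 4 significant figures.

P ≈ 623.1 hPa

Scale height: H = RT/g = 287 × 284 / 9.804 = 8313.7 m.
Between two levels, P₂ = P₁ exp(−Δz/H) with Δz = z₂ − z₁.
Δz = 3890.0 − 3030.0 = 860.00 m; Δz/H = 860.00/8313.7 = 0.10344.
P₂ = 691 × exp(−0.10344) = 691 × 0.90173 = 623.10 hPa.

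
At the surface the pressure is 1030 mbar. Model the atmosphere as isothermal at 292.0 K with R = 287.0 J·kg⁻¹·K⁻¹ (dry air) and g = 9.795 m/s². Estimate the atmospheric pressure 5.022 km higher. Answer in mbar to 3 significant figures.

P ≈ 573 mbar

Scale height: H = RT/g = 287.0 × 292.0 / 9.795 = 8555.8 m.
Barometric formula: P = P₀ exp(−z/H).
z/H = 5022.0/8555.8 = 0.58697; exp(−0.58697) = 0.55601.
P = 1030 × 0.55601 = 572.69 mbar.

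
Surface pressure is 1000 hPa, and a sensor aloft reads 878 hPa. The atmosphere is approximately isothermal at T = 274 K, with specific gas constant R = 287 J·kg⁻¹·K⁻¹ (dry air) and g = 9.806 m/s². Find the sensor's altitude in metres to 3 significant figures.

Scale height: H = RT/g = 287 × 274 / 9.806 = 8019.4 m.
Invert the barometric formula: z = H ln(P₀/P).
P₀/P = 1000/878 = 1.1390; ln(1.1390) = 0.13015.
z = 8019.4 × 0.13015 = 1043.7 m.

z ≈ 1040 m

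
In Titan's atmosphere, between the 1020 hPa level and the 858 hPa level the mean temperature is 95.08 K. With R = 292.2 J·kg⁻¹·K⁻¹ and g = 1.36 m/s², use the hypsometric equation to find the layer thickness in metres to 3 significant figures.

Hypsometric equation: Δz = (R T̄/g) ln(P₁/P₂).
R T̄/g = 292.2 × 95.08 / 1.36 = 20428 m.
ln(1020/858) = ln(1.1888) = 0.17294.
Δz = 20428 × 0.17294 = 3532.8 m.

Δz ≈ 3530 m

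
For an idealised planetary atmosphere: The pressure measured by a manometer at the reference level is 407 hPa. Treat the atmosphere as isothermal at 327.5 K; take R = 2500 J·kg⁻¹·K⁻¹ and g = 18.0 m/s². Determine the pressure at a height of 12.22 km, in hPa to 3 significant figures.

P ≈ 311 hPa

Scale height: H = RT/g = 2500 × 327.5 / 18.0 = 45486 m.
Barometric formula: P = P₀ exp(−z/H).
z/H = 12220/45486 = 0.26865; exp(−0.26865) = 0.76441.
P = 407 × 0.76441 = 311.11 hPa.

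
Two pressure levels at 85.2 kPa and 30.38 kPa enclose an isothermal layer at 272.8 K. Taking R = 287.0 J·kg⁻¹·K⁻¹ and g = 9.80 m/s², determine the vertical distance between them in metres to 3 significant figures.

Hypsometric equation: Δz = (R T̄/g) ln(P₁/P₂).
R T̄/g = 287.0 × 272.8 / 9.80 = 7989.1 m.
ln(85.2/30.38) = ln(2.8045) = 1.0312.
Δz = 7989.1 × 1.0312 = 8238.4 m.

Δz ≈ 8240 m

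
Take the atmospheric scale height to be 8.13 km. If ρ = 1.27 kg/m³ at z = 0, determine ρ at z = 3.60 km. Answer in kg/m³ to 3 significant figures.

In an isothermal atmosphere, density decays like pressure: ρ = ρ₀ exp(−z/H).
z/H = 3600.0/8130.0 = 0.44280; exp(−0.44280) = 0.64224.
ρ = 1.27 × 0.64224 = 0.81564 kg/m³.

ρ ≈ 0.816 kg/m³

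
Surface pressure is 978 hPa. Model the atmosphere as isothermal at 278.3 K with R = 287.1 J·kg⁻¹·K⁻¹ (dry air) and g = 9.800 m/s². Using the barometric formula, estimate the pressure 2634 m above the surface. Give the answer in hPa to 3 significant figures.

Scale height: H = RT/g = 287.1 × 278.3 / 9.800 = 8153.1 m.
Barometric formula: P = P₀ exp(−z/H).
z/H = 2634.0/8153.1 = 0.32307; exp(−0.32307) = 0.72392.
P = 978 × 0.72392 = 707.99 hPa.

P ≈ 708 hPa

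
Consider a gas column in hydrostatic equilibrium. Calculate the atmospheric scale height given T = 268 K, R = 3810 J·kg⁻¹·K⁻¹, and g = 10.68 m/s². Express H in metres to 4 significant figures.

H ≈ 95610 m

The scale height of an isothermal atmosphere is H = RT/g.
H = 3810 × 268 / 10.68 = 1021100/10.68 = 95609 m.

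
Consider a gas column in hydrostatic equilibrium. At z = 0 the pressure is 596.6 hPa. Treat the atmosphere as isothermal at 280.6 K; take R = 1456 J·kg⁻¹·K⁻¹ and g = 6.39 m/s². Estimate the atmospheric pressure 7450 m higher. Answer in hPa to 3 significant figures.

Scale height: H = RT/g = 1456 × 280.6 / 6.39 = 63936 m.
Barometric formula: P = P₀ exp(−z/H).
z/H = 7450.0/63936 = 0.11652; exp(−0.11652) = 0.89001.
P = 596.6 × 0.89001 = 530.98 hPa.

P ≈ 531 hPa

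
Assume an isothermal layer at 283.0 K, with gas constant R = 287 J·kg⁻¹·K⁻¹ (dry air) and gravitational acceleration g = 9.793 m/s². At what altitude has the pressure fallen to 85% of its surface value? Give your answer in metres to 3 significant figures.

z ≈ 1350 m

Scale height: H = RT/g = 287 × 283.0 / 9.793 = 8293.8 m.
Set P/P₀ = exp(−z/H) = 0.85, so z = −H ln(0.85).
−ln(0.85) = 0.16252; z = 8293.8 × 0.16252 = 1347.9 m.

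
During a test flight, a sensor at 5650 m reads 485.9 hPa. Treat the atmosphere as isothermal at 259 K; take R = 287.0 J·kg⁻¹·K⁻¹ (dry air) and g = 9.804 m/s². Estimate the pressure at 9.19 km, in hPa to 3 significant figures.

Scale height: H = RT/g = 287.0 × 259 / 9.804 = 7581.9 m.
Between two levels, P₂ = P₁ exp(−Δz/H) with Δz = z₂ − z₁.
Δz = 9190.0 − 5650.0 = 3540.0 m; Δz/H = 3540.0/7581.9 = 0.46690.
P₂ = 485.9 × exp(−0.46690) = 485.9 × 0.62694 = 304.63 hPa.

P ≈ 305 hPa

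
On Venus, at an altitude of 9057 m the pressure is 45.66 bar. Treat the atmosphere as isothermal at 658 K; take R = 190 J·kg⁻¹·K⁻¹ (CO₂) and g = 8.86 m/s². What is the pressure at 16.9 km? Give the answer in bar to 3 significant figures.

Scale height: H = RT/g = 190 × 658 / 8.86 = 14111 m.
Between two levels, P₂ = P₁ exp(−Δz/H) with Δz = z₂ − z₁.
Δz = 16900 − 9057.0 = 7843.0 m; Δz/H = 7843.0/14111 = 0.55581.
P₂ = 45.66 × exp(−0.55581) = 45.66 × 0.57361 = 26.191 bar.

P ≈ 26.2 bar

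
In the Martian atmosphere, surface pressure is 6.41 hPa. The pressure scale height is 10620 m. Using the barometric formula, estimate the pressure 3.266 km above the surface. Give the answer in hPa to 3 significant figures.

Barometric formula: P = P₀ exp(−z/H).
z/H = 3266.0/10620 = 0.30753; exp(−0.30753) = 0.73526.
P = 6.41 × 0.73526 = 4.7130 hPa.

P ≈ 4.71 hPa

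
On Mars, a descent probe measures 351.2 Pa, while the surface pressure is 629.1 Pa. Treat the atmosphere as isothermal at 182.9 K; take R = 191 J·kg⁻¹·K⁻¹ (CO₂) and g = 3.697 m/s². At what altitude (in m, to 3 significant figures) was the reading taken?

z ≈ 5510 m

Scale height: H = RT/g = 191 × 182.9 / 3.697 = 9449.3 m.
Invert the barometric formula: z = H ln(P₀/P).
P₀/P = 629.1/351.2 = 1.7913; ln(1.7913) = 0.58294.
z = 9449.3 × 0.58294 = 5508.4 m.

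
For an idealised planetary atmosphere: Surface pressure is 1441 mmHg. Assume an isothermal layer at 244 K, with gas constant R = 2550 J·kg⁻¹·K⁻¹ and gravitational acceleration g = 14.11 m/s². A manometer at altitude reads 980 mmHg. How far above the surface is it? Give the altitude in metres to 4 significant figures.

z ≈ 17000 m

Scale height: H = RT/g = 2550 × 244 / 14.11 = 44096 m.
Invert the barometric formula: z = H ln(P₀/P).
P₀/P = 1441/980 = 1.4704; ln(1.4704) = 0.38553.
z = 44096 × 0.38553 = 17000 m.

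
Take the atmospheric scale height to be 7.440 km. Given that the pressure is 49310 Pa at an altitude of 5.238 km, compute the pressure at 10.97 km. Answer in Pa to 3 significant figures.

Between two levels, P₂ = P₁ exp(−Δz/H) with Δz = z₂ − z₁.
Δz = 10970 − 5238.0 = 5732.0 m; Δz/H = 5732.0/7440.0 = 0.77043.
P₂ = 49310 × exp(−0.77043) = 49310 × 0.46281 = 22821 Pa.

P ≈ 22800 Pa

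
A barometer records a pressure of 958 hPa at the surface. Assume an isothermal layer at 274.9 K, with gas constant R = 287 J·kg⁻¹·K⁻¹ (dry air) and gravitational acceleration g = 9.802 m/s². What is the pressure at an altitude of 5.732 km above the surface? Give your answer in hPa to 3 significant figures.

P ≈ 470 hPa

Scale height: H = RT/g = 287 × 274.9 / 9.802 = 8049.0 m.
Barometric formula: P = P₀ exp(−z/H).
z/H = 5732.0/8049.0 = 0.71214; exp(−0.71214) = 0.49059.
P = 958 × 0.49059 = 469.99 hPa.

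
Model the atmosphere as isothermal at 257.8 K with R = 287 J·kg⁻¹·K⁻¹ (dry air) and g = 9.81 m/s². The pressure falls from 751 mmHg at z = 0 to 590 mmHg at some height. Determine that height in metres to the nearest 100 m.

Scale height: H = RT/g = 287 × 257.8 / 9.81 = 7542.2 m.
Invert the barometric formula: z = H ln(P₀/P).
P₀/P = 751/590 = 1.2729; ln(1.2729) = 0.24130.
z = 7542.2 × 0.24130 = 1819.9 m.

z ≈ 1800 m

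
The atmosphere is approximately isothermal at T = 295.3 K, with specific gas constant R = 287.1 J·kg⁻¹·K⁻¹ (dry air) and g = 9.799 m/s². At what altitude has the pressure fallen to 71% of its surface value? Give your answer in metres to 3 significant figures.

Scale height: H = RT/g = 287.1 × 295.3 / 9.799 = 8652.0 m.
Set P/P₀ = exp(−z/H) = 0.71, so z = −H ln(0.71).
−ln(0.71) = 0.34249; z = 8652.0 × 0.34249 = 2963.2 m.

z ≈ 2960 m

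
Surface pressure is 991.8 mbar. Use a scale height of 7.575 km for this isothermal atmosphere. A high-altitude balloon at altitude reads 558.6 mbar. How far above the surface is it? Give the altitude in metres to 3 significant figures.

Invert the barometric formula: z = H ln(P₀/P).
P₀/P = 991.8/558.6 = 1.7755; ln(1.7755) = 0.57408.
z = 7575.0 × 0.57408 = 4348.7 m.

z ≈ 4350 m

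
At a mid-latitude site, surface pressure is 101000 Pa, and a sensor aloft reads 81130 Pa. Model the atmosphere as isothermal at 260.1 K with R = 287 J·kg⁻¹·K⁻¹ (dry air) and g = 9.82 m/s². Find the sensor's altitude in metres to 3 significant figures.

Scale height: H = RT/g = 287 × 260.1 / 9.82 = 7601.7 m.
Invert the barometric formula: z = H ln(P₀/P).
P₀/P = 101000/81130 = 1.2449; ln(1.2449) = 0.21906.
z = 7601.7 × 0.21906 = 1665.2 m.

z ≈ 1670 m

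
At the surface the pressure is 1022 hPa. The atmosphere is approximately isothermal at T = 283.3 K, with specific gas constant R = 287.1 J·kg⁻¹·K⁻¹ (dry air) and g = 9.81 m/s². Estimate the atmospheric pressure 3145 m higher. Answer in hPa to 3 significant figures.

P ≈ 699 hPa

Scale height: H = RT/g = 287.1 × 283.3 / 9.81 = 8291.1 m.
Barometric formula: P = P₀ exp(−z/H).
z/H = 3145.0/8291.1 = 0.37932; exp(−0.37932) = 0.68433.
P = 1022 × 0.68433 = 699.39 hPa.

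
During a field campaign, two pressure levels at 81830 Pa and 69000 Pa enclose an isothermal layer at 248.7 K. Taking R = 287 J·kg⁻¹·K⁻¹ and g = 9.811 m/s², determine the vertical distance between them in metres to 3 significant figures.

Δz ≈ 1240 m

Hypsometric equation: Δz = (R T̄/g) ln(P₁/P₂).
R T̄/g = 287 × 248.7 / 9.811 = 7275.2 m.
ln(81830/69000) = ln(1.1859) = 0.17050.
Δz = 7275.2 × 0.17050 = 1240.4 m.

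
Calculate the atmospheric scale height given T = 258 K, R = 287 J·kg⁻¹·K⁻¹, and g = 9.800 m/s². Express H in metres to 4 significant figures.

H ≈ 7556 m

The scale height of an isothermal atmosphere is H = RT/g.
H = 287 × 258 / 9.800 = 74046/9.800 = 7555.7 m.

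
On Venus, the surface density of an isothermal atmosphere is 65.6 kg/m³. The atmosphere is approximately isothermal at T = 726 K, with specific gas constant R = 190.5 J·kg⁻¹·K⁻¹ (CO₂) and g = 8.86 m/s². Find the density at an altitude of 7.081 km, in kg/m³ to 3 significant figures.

ρ ≈ 41.7 kg/m³

Scale height: H = RT/g = 190.5 × 726 / 8.86 = 15610 m.
In an isothermal atmosphere, density decays like pressure: ρ = ρ₀ exp(−z/H).
z/H = 7081.0/15610 = 0.45362; exp(−0.45362) = 0.63532.
ρ = 65.6 × 0.63532 = 41.677 kg/m³.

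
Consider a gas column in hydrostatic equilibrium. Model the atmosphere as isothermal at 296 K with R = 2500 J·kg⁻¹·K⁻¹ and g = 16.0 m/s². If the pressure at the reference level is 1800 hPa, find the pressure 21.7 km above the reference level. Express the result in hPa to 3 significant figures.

P ≈ 1130 hPa

Scale height: H = RT/g = 2500 × 296 / 16.0 = 46250 m.
Barometric formula: P = P₀ exp(−z/H).
z/H = 21700/46250 = 0.46919; exp(−0.46919) = 0.62551.
P = 1800 × 0.62551 = 1125.9 hPa.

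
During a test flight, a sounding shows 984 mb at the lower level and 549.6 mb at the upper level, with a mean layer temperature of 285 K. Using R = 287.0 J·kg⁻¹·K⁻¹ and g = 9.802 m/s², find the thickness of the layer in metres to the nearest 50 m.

Δz ≈ 4850 m

Hypsometric equation: Δz = (R T̄/g) ln(P₁/P₂).
R T̄/g = 287.0 × 285 / 9.802 = 8344.7 m.
ln(984/549.6) = ln(1.7904) = 0.58244.
Δz = 8344.7 × 0.58244 = 4860.3 m.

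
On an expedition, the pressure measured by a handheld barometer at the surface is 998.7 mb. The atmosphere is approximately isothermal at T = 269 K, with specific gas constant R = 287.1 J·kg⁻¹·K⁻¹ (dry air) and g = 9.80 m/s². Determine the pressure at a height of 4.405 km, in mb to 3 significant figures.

P ≈ 571 mb

Scale height: H = RT/g = 287.1 × 269 / 9.80 = 7880.6 m.
Barometric formula: P = P₀ exp(−z/H).
z/H = 4405.0/7880.6 = 0.55897; exp(−0.55897) = 0.57180.
P = 998.7 × 0.57180 = 571.06 mb.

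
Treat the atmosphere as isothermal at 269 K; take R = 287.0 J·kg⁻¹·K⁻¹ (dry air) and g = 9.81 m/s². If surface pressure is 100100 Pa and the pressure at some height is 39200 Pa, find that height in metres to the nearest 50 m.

z ≈ 7400 m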